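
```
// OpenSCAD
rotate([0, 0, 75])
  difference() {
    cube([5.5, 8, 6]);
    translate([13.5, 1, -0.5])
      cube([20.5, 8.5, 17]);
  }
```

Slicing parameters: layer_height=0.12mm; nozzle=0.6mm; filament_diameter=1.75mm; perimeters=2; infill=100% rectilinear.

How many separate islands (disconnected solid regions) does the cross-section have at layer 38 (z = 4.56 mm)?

At z = 4.56 mm: the cube is present — its section is the full 5.5×8 rectangle; the cube at (13.5, 1) is present — its section is the full 20.5×8.5 rectangle; Subtracting the remaining from the first: starting from the 5.5×8 cube, the 20.5×8.5 cube at (13.5, 1) misses the remaining region (no effect) — 1 connected region; (rotated 75° about Z; rotation is an isometry so areas/perimeters/island counts are preserved). Overall, the cross-section is a single solid region. Island count = 1.

1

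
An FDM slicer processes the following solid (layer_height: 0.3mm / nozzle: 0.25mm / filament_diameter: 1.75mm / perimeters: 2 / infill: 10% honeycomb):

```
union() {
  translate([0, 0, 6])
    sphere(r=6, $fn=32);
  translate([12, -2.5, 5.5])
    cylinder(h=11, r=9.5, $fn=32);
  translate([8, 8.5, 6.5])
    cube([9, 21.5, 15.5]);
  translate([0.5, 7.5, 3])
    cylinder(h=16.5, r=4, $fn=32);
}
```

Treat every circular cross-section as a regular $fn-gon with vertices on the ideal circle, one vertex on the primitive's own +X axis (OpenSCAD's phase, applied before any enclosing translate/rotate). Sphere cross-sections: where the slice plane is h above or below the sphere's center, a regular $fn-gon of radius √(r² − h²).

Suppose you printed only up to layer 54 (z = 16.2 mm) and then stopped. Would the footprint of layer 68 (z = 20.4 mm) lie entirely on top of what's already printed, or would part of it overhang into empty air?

Compare the two slices. At z = 16.2: the sphere is not intersected at this z (|z−center|=10.200 > r=6); the r=9.5 cylinder at (12, -2.5) contributes a regular 32-gon of circumradius 9.5 (area = (32/2)·9.500²·sin(360°/32) = 281.71 mm²); the cube at (8, 8.5) is present — its section is the full 9×21.5 rectangle (area 193.50 mm²); the cylinder at (0.5, 7.5): section is a regular 32-gon, circumradius r=4 (area = (32/2)·4.000²·sin(360°/32) = 49.94 mm²); Merging all regions: the 3 present regions are separate (no shared area or edge), so areas and boundary lengths simply add and each stays a separate island — area = 525.15 mm². At z = 20.4: the sphere is absent (|z−center|=14.400 > r=6); the cylinder at (12, -2.5) is absent (z outside [5.5, 16.5]); the cube at (8, 8.5) is present — its section is the full 9×21.5 rectangle (area 193.50 mm²); the cylinder at (0.5, 7.5) is absent (z outside [3, 19.5]); Merging all regions: only the 9×21.5 cube at (8, 8.5) is present, so the union is just that shape — area = 193.50 mm². Checking containment: the cross-section at z = 20.4 is a subset of the cross-section at z = 16.2.

entirely on top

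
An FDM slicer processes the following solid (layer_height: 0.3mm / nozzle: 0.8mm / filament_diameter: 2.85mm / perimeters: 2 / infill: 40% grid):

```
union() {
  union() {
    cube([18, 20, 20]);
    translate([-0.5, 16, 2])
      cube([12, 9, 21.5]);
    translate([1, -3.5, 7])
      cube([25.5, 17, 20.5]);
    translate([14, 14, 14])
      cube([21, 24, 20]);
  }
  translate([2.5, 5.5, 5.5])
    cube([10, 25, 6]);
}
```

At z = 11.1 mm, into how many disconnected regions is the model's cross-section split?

1

At z = 11.1 mm: the cube (footprint 18×20) is included at this height; the 12×9 cube at (-0.5, 16) contributes its full rectangle; the 25.5×17 cube at (1, -3.5) contributes its full rectangle; the cube at (14, 14) does not reach this height (z outside [14, 34]); Combining (union): the regions partially overlap (shared area 275.50 mm²), so overlapping operands fuse into one piece — 1 connected region; the cube at (2.5, 5.5) is present — its section is the full 10×25 rectangle; Merging all regions: the regions partially overlap (shared area 190.00 mm²), so overlapping operands fuse into one piece — 1 connected region. The result has 1 disconnected region.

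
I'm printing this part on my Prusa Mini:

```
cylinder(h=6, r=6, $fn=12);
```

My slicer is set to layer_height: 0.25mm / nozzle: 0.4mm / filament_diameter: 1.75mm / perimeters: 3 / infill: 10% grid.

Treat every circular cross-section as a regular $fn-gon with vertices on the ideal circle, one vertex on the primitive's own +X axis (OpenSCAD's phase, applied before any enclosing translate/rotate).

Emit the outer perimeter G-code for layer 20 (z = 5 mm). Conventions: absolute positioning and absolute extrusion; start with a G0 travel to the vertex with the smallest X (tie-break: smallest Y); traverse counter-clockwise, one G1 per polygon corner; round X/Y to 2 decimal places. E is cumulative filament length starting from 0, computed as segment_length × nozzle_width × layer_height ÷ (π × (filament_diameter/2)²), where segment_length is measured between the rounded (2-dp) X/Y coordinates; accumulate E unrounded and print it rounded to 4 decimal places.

At z = 5 mm: the r=6 cylinder gives a regular 12-gon of circumradius 6 (constant along its height). The outline is a single polygon with 12 vertices. Extrusion per mm of travel: 0.4 × 0.25 / (π × 0.875²) = 0.041575. Accumulating E over each segment gives final E = 1.5501.

G0 X-6.00 Y0.00 Z5.00
G1 X-5.20 Y-3.00 E0.1291
G1 X-3.00 Y-5.20 E0.2584
G1 X0.00 Y-6.00 E0.3875
G1 X3.00 Y-5.20 E0.5166
G1 X5.20 Y-3.00 E0.6460
G1 X6.00 Y0.00 E0.7750
G1 X5.20 Y3.00 E0.9041
G1 X3.00 Y5.20 E1.0335
G1 X0.00 Y6.00 E1.1626
G1 X-3.00 Y5.20 E1.2916
G1 X-5.20 Y3.00 E1.4210
G1 X-6.00 Y0.00 E1.5501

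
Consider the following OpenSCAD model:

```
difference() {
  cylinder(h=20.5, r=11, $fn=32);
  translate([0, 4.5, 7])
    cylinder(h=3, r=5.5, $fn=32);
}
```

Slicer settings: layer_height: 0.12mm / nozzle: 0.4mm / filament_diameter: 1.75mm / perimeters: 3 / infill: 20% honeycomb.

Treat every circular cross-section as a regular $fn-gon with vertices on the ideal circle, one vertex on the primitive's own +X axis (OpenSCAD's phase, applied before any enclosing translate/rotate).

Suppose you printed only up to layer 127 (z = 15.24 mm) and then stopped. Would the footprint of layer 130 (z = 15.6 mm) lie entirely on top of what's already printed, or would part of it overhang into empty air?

Compare the two slices. At z = 15.24: the r=11 cylinder gives a regular 32-gon of circumradius 11 (constant along its height) (area = (32/2)·11.000²·sin(360°/32) = 377.69 mm²); the cylinder at (0, 4.5) is absent (z outside [7, 10]); After the difference (first − rest): none of the subtracted shapes is present at this height, so the r=11 cylinder is unchanged — area = 377.69 mm². At z = 15.6: the cylinder: section is a regular 32-gon, circumradius r=11 (area = (32/2)·11.000²·sin(360°/32) = 377.69 mm²); the cylinder at (0, 4.5) is not intersected at this z (z outside [7, 10]); After the difference (first − rest): none of the subtracted shapes is present at this height, so the r=11 cylinder is unchanged — area = 377.69 mm². Checking containment: the cross-section at z = 15.6 is a subset of the cross-section at z = 15.24.

entirely on top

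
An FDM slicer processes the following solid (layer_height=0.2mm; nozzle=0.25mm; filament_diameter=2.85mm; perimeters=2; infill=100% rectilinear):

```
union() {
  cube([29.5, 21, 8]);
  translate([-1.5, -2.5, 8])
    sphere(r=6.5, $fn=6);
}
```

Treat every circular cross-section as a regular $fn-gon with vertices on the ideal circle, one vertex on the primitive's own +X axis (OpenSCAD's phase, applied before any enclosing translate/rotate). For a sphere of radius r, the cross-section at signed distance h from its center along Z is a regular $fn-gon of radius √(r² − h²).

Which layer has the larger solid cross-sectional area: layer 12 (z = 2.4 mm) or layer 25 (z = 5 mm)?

layer 25 (z = 5 mm)

Layer 12 (z = 2.4): the cube is present — its section is the full 29.5×21 rectangle (area 619.50 mm²); the r=6.5 sphere at (-1.5, -2.5) contributes a regular 6-gon of circumradius √(6.5²−5.6²) = 3.300 (area = (6/2)·3.300²·sin(360°/6) = 28.29 mm²); Merging all regions: the regions partially overlap — summed areas 647.79 mm² minus the doubly-counted overlap 0.09 mm² gives 647.70 mm² — area = 647.70 mm². So its area = 647.70 mm². Layer 25 (z = 5): the 29.5×21 cube contributes its full rectangle (area 619.50 mm²); the sphere at (-1.5, -2.5): section is a regular 6-gon, circumradius = √(r²−h²) = √(6.5²−3²) = 5.766 (area = (6/2)·5.766²·sin(360°/6) = 86.39 mm²); Combining (union): the regions partially overlap — summed areas 705.89 mm² minus the doubly-counted overlap 5.24 mm² gives 700.64 mm² — area = 700.64 mm². So its area = 700.64 mm². Layer 25 is larger (700.64 vs 647.70 mm²).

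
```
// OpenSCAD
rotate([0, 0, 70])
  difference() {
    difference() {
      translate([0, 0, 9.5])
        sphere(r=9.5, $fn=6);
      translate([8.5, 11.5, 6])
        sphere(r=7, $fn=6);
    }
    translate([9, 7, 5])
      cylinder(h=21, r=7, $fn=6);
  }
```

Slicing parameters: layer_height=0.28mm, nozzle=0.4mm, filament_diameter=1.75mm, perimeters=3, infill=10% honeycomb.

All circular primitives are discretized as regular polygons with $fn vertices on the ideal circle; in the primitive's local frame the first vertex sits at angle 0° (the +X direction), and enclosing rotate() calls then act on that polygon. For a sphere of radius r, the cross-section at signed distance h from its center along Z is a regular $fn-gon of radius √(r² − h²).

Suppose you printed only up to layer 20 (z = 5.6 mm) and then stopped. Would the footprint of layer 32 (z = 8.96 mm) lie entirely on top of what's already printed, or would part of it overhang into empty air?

part overhangs

Compare the two slices. At z = 5.6: the r=9.5 sphere slices to a regular 6-gon of circumradius 8.663 (√(r²−h²) with h=3.9 from center) (area = (6/2)·8.663²·sin(360°/6) = 194.96 mm²); the r=7 sphere at (8.5, 11.5) slices to a regular 6-gon of circumradius 6.989 (√(r²−h²) with h=0.4 from center) (area = (6/2)·6.989²·sin(360°/6) = 126.89 mm²); Subtracting the remaining from the first: starting from the r=9.5 sphere (194.96 mm²), the r=7 sphere at (8.5, 11.5) partially overlaps it — only the 1.05 mm² overlap (of its 126.89 mm²) is removed, clipping the outline — area = 193.91 mm²; the r=7 cylinder at (9, 7) contributes a regular 6-gon of circumradius 7 (area = (6/2)·7.000²·sin(360°/6) = 127.31 mm²); After the difference (first − rest): starting from the result so far (193.91 mm²), the r=7 cylinder at (9, 7) partially overlaps it — only the 16.01 mm² overlap (of its 127.31 mm²) is removed, clipping the outline — area = 177.90 mm²; (whole slice rotated 70° about Z — lengths, areas and connectivity unchanged). At z = 8.96: the sphere: section is a regular 6-gon, circumradius = √(r²−h²) = √(9.5²−0.54²) = 9.485 (area = (6/2)·9.485²·sin(360°/6) = 233.72 mm²); the sphere at (8.5, 11.5): section is a regular 6-gon, circumradius = √(r²−h²) = √(7²−2.96²) = 6.343 (area = (6/2)·6.343²·sin(360°/6) = 104.54 mm²); After the difference (first − rest): starting from the r=9.5 sphere (233.72 mm²), the r=7 sphere at (8.5, 11.5) partially overlaps it — only the 1.52 mm² overlap (of its 104.54 mm²) is removed, clipping the outline — area = 232.20 mm²; the r=7 cylinder at (9, 7) gives a regular 6-gon of circumradius 7 (constant along its height) (area = (6/2)·7.000²·sin(360°/6) = 127.31 mm²); Subtracting the remaining from the first: starting from the result so far (232.20 mm²), the r=7 cylinder at (9, 7) partially overlaps it — only the 22.68 mm² overlap (of its 127.31 mm²) is removed, clipping the outline — area = 209.52 mm²; (whole slice rotated 70° about Z — lengths, areas and connectivity unchanged). Checking containment: at z = 8.96 the cross-section extends beyond the z = 5.6 cross-section by about 31.62 mm².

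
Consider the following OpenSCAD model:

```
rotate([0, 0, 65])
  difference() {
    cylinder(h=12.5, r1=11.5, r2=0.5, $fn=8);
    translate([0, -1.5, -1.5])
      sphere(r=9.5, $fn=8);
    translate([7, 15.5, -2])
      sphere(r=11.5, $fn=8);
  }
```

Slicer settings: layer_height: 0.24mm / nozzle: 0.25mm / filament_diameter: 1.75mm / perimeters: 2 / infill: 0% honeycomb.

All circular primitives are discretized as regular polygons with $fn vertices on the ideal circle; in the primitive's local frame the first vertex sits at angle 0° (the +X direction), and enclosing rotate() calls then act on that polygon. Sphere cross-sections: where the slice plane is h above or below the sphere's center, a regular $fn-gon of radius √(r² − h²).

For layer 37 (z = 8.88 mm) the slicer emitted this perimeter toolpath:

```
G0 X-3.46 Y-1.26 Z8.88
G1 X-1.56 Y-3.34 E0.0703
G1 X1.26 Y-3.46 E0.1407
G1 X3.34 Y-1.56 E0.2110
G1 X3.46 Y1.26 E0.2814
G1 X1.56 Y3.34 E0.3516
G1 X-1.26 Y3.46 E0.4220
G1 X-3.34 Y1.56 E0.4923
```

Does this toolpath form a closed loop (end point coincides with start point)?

no

Start point (G0): (-3.46, -1.26). End point (last G1): the path does not return to the start — open.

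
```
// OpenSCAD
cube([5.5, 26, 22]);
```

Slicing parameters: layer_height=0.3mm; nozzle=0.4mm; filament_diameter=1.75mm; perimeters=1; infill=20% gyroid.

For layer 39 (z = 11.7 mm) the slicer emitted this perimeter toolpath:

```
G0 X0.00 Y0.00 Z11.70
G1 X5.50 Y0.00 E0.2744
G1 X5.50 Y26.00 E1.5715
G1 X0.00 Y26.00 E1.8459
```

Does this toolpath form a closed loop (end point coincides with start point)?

Start point (G0): (0.00, 0.00). End point (last G1): the path does not return to the start — open.

no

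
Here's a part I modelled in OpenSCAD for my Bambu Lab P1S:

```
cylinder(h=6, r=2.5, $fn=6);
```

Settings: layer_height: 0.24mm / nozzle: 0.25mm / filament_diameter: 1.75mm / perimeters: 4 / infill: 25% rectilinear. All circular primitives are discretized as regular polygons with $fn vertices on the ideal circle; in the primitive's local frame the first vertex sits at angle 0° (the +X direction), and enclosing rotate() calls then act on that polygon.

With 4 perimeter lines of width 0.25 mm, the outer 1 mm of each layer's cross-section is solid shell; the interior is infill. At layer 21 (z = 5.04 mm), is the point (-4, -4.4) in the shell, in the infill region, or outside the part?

At z = 5.04 mm: the r=2.5 cylinder gives a regular 6-gon of circumradius 2.5 (constant along its height). Overall, the cross-section is a single solid region. The nearest boundary edge runs (-2.50, 0.00)→(-1.25, -2.17); distance from the point to it = 3.54 mm. The point is not inside any of the regions above, so it lies outside the cross-section (3.54 mm from the nearest boundary).

outside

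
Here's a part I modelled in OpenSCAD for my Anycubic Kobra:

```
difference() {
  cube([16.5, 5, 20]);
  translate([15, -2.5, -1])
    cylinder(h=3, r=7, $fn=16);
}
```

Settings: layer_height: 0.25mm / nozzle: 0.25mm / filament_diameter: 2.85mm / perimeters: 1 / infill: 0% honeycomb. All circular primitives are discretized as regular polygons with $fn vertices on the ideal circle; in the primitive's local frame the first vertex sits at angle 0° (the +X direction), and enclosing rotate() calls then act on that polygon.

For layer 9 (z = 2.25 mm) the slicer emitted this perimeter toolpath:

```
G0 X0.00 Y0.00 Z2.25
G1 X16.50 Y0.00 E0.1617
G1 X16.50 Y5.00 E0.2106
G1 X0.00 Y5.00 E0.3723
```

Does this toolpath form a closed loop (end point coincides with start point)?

Start point (G0): (0.00, 0.00). End point (last G1): the path does not return to the start — open.

no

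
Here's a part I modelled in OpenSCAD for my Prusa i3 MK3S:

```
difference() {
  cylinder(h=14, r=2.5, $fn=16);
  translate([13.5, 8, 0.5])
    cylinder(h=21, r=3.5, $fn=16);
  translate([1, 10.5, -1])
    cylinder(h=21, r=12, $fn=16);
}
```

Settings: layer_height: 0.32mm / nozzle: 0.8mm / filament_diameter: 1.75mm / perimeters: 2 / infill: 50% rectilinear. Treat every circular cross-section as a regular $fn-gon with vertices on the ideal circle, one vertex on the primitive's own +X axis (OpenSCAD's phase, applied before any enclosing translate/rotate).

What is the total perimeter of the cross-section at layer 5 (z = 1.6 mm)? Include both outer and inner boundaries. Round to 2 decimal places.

10.09 mm

At z = 1.6 mm: the r=2.5 cylinder contributes a regular 16-gon of circumradius 2.5 (perimeter = 2·16·2.500·sin(180°/16) = 15.61 mm); the cylinder at (13.5, 8): section is a regular 16-gon, circumradius r=3.5 (perimeter = 2·16·3.500·sin(180°/16) = 21.85 mm); the r=12 cylinder at (1, 10.5) gives a regular 16-gon of circumradius 12 (constant along its height) (perimeter = 2·16·12.000·sin(180°/16) = 74.91 mm); Taking the first minus the rest: starting from the r=2.5 cylinder, the r=3.5 cylinder at (13.5, 8) misses the remaining region (no effect); the r=12 cylinder at (1, 10.5) partially overlaps it — only the 15.39 mm² overlap (of its 440.85 mm²) is removed, clipping the outline — boundary = 10.09 mm. Overall, the cross-section is a single solid region. Total boundary length (outer) = 10.09 mm.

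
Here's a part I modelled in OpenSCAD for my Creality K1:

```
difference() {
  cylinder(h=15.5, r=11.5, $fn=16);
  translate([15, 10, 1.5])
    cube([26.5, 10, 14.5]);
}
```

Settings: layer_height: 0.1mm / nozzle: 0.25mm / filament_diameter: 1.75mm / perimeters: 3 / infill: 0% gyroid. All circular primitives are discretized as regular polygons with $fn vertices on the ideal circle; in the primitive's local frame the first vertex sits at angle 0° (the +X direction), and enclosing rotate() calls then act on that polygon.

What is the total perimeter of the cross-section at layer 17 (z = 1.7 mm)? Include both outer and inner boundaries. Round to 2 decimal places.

71.79 mm

At z = 1.7 mm: the r=11.5 cylinder gives a regular 16-gon of circumradius 11.5 (constant along its height) (perimeter = 2·16·11.500·sin(180°/16) = 71.79 mm); the cube at (15, 10) (footprint 26.5×10) is included at this height (perimeter 73.00 mm); Taking the first minus the rest: starting from the r=11.5 cylinder, the 26.5×10 cube at (15, 10) misses the remaining region (no effect) — boundary = 71.79 mm. Overall, the cross-section is a single solid region. Total boundary length (outer) = 71.79 mm.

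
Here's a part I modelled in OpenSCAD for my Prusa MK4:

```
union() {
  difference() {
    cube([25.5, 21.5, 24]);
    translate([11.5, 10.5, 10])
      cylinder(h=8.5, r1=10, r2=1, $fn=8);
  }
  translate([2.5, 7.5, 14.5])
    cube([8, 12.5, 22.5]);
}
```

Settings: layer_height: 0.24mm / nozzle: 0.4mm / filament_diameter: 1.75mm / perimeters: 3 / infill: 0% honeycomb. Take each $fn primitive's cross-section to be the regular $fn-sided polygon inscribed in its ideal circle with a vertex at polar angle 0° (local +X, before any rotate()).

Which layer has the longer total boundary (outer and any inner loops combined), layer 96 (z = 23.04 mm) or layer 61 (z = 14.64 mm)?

layer 61 (z = 14.64 mm)

Layer 96 (z = 23.04): the cube (footprint 25.5×21.5) is included at this height (perimeter 94.00 mm); the cone at (11.5, 10.5) does not reach this height (z outside [10, 18.5]); Taking the first minus the rest: none of the subtracted shapes is present at this height, so the 25.5×21.5 cube is unchanged — boundary = 94.00 mm; the cube at (2.5, 7.5) is present — its section is the full 8×12.5 rectangle (perimeter 41.00 mm); Merging all regions: the 8×12.5 cube at (2.5, 7.5) lies entirely inside that combined region, so the union is just that combined region — boundary = 94.00 mm. So its perimeter = 94.00 mm. Layer 61 (z = 14.64): the 25.5×21.5 cube contributes its full rectangle (perimeter 94.00 mm); the cone at (11.5, 10.5): at t=0.546 of its height the radius interpolates to r₁+(r₂−r₁)t = 5.087, giving a regular 8-gon of that circumradius (perimeter = 2·8·5.087·sin(180°/8) = 31.15 mm); After the difference (first − rest): starting from the 25.5×21.5 cube, the cone at (11.5, 10.5) lies wholly inside it (removes its full 73.19 mm² and its 31.15 mm outline becomes a hole wall) — boundary (outer + 1 inner loop) = 125.15 mm; the cube at (2.5, 7.5) is present — its section is the full 8×12.5 rectangle (perimeter 41.00 mm); Taking the union: the regions partially overlap (shared area 76.18 mm²), so the edge portions inside another operand are dropped and the merged outline is re-measured after clipping — boundary (outer + 1 inner loop) = 125.71 mm. So its perimeter = 125.71 mm. Layer 61 is larger (125.71 vs 94.00 mm).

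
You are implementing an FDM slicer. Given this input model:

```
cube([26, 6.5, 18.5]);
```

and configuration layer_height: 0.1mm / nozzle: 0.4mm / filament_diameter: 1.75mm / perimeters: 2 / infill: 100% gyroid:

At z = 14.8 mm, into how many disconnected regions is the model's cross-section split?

1

At z = 14.8 mm: the 26×6.5 cube contributes its full rectangle. The result has 1 disconnected region.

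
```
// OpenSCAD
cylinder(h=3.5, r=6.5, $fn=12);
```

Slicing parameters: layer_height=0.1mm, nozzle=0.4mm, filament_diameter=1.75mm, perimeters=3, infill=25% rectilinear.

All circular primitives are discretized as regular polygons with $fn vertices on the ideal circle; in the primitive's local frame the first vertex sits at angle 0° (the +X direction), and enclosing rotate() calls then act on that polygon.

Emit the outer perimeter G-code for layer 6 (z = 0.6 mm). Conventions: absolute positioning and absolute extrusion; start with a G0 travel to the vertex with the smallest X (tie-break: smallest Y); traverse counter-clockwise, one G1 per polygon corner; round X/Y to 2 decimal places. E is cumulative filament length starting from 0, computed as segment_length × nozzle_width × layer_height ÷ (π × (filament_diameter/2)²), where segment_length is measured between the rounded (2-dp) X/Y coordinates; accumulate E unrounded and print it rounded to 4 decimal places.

G0 X-6.50 Y0.00 Z0.60
G1 X-5.63 Y-3.25 E0.0560
G1 X-3.25 Y-5.63 E0.1119
G1 X0.00 Y-6.50 E0.1679
G1 X3.25 Y-5.63 E0.2238
G1 X5.63 Y-3.25 E0.2798
G1 X6.50 Y0.00 E0.3358
G1 X5.63 Y3.25 E0.3917
G1 X3.25 Y5.63 E0.4477
G1 X0.00 Y6.50 E0.5036
G1 X-3.25 Y5.63 E0.5596
G1 X-5.63 Y3.25 E0.6156
G1 X-6.50 Y0.00 E0.6715

At z = 0.6 mm: the r=6.5 cylinder gives a regular 12-gon of circumradius 6.5 (constant along its height). The outline is a single polygon with 12 vertices. Extrusion per mm of travel: 0.4 × 0.1 / (π × 0.875²) = 0.016630. Accumulating E over each segment gives final E = 0.6715.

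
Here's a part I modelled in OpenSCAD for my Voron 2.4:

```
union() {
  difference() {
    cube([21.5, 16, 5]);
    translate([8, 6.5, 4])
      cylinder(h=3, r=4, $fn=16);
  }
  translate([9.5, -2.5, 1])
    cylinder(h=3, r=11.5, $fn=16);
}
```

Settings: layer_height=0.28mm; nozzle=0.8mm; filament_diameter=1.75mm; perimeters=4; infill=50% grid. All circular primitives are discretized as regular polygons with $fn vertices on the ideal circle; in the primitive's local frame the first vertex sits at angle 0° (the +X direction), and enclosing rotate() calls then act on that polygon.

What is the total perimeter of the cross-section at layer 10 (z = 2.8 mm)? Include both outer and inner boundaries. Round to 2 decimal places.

At z = 2.8 mm: the cube is present — its section is the full 21.5×16 rectangle (perimeter 75.00 mm); the cylinder at (8, 6.5) is not intersected at this z (z outside [4, 7]); Taking the first minus the rest: none of the subtracted shapes is present at this height, so the 21.5×16 cube is unchanged — boundary = 75.00 mm; the r=11.5 cylinder at (9.5, -2.5) contributes a regular 16-gon of circumradius 11.5 (perimeter = 2·16·11.500·sin(180°/16) = 71.79 mm); Merging all regions: the regions partially overlap (shared area 142.74 mm²), so the edge portions inside another operand are dropped and the merged outline is re-measured after clipping — boundary = 95.87 mm. Overall, the cross-section is a single solid region. Total boundary length (outer) = 95.87 mm.

95.87 mm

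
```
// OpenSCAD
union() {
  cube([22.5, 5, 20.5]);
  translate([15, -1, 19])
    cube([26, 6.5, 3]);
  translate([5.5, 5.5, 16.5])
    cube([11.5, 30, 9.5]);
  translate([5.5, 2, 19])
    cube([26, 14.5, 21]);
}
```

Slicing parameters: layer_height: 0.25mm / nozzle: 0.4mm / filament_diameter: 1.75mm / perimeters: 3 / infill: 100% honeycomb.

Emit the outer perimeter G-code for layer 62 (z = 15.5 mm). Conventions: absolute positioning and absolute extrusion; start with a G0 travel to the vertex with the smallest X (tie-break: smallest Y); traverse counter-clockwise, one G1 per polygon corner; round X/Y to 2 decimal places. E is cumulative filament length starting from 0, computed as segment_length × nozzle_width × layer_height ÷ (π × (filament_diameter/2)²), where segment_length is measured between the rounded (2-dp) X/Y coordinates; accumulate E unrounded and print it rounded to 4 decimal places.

At z = 15.5 mm: the cube is present — its section is the full 22.5×5 rectangle; the cube at (15, -1) does not reach this height (z outside [19, 22]); the cube at (5.5, 5.5) is absent (z outside [16.5, 26]); the cube at (5.5, 2) is absent (z outside [19, 40]); Combining (union): only the 22.5×5 cube is present, so the union is just that shape — 1 connected region. The outline is a single polygon with 4 vertices. Extrusion per mm of travel: 0.4 × 0.25 / (π × 0.875²) = 0.041575. Accumulating E over each segment gives final E = 2.2866.

G0 X0.00 Y0.00 Z15.50
G1 X22.50 Y0.00 E0.9354
G1 X22.50 Y5.00 E1.1433
G1 X0.00 Y5.00 E2.0788
G1 X0.00 Y0.00 E2.2866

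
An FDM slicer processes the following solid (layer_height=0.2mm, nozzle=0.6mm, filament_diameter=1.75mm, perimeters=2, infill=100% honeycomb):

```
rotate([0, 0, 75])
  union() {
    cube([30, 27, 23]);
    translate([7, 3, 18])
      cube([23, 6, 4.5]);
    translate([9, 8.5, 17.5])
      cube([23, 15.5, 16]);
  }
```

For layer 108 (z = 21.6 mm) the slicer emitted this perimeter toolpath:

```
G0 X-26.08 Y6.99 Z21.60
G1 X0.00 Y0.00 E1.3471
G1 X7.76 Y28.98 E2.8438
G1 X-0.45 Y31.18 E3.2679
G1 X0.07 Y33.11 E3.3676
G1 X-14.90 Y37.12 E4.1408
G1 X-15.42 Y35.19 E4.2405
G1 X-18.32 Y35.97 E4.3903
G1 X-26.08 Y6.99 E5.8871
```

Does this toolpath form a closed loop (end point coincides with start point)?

Start point (G0): (-26.08, 6.99). End point (last G1): the path returns to the start — closed.

yes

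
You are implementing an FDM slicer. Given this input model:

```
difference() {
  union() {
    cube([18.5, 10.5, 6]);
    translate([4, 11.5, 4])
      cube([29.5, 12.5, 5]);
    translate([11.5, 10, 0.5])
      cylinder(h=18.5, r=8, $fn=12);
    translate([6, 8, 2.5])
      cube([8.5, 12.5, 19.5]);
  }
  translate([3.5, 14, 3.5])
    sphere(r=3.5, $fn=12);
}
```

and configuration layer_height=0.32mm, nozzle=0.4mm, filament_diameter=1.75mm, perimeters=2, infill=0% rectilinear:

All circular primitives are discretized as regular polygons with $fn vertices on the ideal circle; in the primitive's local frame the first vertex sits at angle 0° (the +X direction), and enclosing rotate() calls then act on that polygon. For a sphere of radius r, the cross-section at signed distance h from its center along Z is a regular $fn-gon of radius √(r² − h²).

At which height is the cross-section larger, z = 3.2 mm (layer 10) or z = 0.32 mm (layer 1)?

Layer 10 (z = 3.2): the cube is present — its section is the full 18.5×10.5 rectangle (area 194.25 mm²); the cube at (4, 11.5) is absent (z outside [4, 9]); the r=8 cylinder at (11.5, 10) gives a regular 12-gon of circumradius 8 (constant along its height) (area = (12/2)·8.000²·sin(360°/12) = 192.00 mm²); the cube at (6, 8) is present — its section is the full 8.5×12.5 rectangle (area 106.25 mm²); Taking the union: the regions partially overlap — summed areas 492.50 mm² minus the doubly-counted overlap 180.52 mm² gives 311.98 mm² — area = 311.98 mm²; the r=3.5 sphere at (3.5, 14) contributes a regular 12-gon of circumradius √(3.5²−0.3²) = 3.487 (area = (12/2)·3.487²·sin(360°/12) = 36.48 mm²); After the difference (first − rest): starting from that combined region (311.98 mm²), the r=3.5 sphere at (3.5, 14) partially overlaps it — only the 9.48 mm² overlap (of its 36.48 mm²) is removed, clipping the outline — area = 302.50 mm². So its area = 302.50 mm². Layer 1 (z = 0.32): the cube (footprint 18.5×10.5) is included at this height (area 194.25 mm²); the cube at (4, 11.5) is absent (z outside [4, 9]); the cylinder at (11.5, 10) is not intersected at this z (z outside [0.5, 19]); the cube at (6, 8) is not intersected at this z (z outside [2.5, 22]); Merging all regions: only the 18.5×10.5 cube is present, so the union is just that shape — area = 194.25 mm²; the r=3.5 sphere at (3.5, 14) contributes a regular 12-gon of circumradius √(3.5²−3.18²) = 1.462 (area = (12/2)·1.462²·sin(360°/12) = 6.41 mm²); After the difference (first − rest): starting from that combined region (194.25 mm²), the r=3.5 sphere at (3.5, 14) misses the remaining region (no effect) — area = 194.25 mm². So its area = 194.25 mm². Layer 10 is larger (302.50 vs 194.25 mm²).

layer 10 (z = 3.2 mm)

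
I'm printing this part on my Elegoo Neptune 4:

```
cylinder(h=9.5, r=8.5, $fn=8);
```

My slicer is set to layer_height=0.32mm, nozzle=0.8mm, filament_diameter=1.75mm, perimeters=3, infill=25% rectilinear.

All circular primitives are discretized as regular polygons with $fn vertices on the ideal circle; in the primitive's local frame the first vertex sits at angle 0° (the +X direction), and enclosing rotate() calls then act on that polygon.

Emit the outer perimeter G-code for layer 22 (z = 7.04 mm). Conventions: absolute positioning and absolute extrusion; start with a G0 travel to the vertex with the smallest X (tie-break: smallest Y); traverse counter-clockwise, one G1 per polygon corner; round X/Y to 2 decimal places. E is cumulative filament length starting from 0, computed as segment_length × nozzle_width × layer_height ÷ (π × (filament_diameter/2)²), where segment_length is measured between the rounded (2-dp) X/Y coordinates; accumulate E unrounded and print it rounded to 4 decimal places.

G0 X-8.50 Y0.00 Z7.04
G1 X-6.01 Y-6.01 E0.6924
G1 X0.00 Y-8.50 E1.3848
G1 X6.01 Y-6.01 E2.0772
G1 X8.50 Y0.00 E2.7695
G1 X6.01 Y6.01 E3.4619
G1 X0.00 Y8.50 E4.1543
G1 X-6.01 Y6.01 E4.8467
G1 X-8.50 Y0.00 E5.5391

At z = 7.04 mm: the r=8.5 cylinder gives a regular 8-gon of circumradius 8.5 (constant along its height). The outline is a single polygon with 8 vertices. Extrusion per mm of travel: 0.8 × 0.32 / (π × 0.875²) = 0.106432. Accumulating E over each segment gives final E = 5.5391.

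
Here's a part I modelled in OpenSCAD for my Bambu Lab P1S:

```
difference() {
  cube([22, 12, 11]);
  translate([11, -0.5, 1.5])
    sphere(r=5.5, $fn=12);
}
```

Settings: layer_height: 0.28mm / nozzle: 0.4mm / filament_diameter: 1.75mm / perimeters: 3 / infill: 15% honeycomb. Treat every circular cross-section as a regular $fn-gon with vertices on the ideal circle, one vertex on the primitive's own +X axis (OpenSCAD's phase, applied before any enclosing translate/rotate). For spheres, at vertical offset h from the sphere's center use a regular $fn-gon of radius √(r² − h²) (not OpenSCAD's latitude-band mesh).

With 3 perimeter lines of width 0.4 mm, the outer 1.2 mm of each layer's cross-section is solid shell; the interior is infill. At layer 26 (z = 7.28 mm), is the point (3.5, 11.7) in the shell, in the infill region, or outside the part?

shell

At z = 7.28 mm: the cube is present — its section is the full 22×12 rectangle; the sphere at (11, -0.5) does not reach this height (|z−center|=5.780 > r=5.5); After the difference (first − rest): none of the subtracted shapes is present at this height, so the 22×12 cube is unchanged — 1 connected region. Overall, the cross-section is a single solid region. The nearest boundary edge runs (22.00, 12.00)→(0.00, 12.00); distance from the point to it = 0.30 mm. The point is inside the cross-section, 0.30 mm from the nearest boundary — within the 1.2 mm shell band (3 × 0.4).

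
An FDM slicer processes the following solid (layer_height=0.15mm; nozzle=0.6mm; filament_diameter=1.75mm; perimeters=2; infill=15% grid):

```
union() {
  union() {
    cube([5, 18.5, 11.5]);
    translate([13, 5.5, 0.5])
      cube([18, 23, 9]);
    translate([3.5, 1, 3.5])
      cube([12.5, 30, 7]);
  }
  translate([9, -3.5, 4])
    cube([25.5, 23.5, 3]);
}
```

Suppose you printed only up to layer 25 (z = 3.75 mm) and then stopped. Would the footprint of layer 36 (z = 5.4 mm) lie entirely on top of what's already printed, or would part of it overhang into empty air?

part overhangs

Compare the two slices. At z = 3.75: the 5×18.5 cube contributes its full rectangle (area 92.50 mm²); the 18×23 cube at (13, 5.5) contributes its full rectangle (area 414.00 mm²); the cube at (3.5, 1) (footprint 12.5×30) is included at this height (area 375.00 mm²); Taking the union: the regions partially overlap — summed areas 881.50 mm² minus the doubly-counted overlap 95.25 mm² gives 786.25 mm² — area = 786.25 mm²; the cube at (9, -3.5) is not intersected at this z (z outside [4, 7]); Merging all regions: only that combined region is present, so the union is just that shape — area = 786.25 mm². At z = 5.4: the cube is present — its section is the full 5×18.5 rectangle (area 92.50 mm²); the cube at (13, 5.5) (footprint 18×23) is included at this height (area 414.00 mm²); the cube at (3.5, 1) is present — its section is the full 12.5×30 rectangle (area 375.00 mm²); Merging all regions: the regions partially overlap — summed areas 881.50 mm² minus the doubly-counted overlap 95.25 mm² gives 786.25 mm² — area = 786.25 mm²; the cube at (9, -3.5) (footprint 25.5×23.5) is included at this height (area 599.25 mm²); Combining (union): the regions partially overlap — summed areas 1385.50 mm² minus the doubly-counted overlap 350.50 mm² gives 1035.00 mm² — area = 1035.00 mm². Checking containment: at z = 5.4 the cross-section extends beyond the z = 3.75 cross-section by about 248.75 mm².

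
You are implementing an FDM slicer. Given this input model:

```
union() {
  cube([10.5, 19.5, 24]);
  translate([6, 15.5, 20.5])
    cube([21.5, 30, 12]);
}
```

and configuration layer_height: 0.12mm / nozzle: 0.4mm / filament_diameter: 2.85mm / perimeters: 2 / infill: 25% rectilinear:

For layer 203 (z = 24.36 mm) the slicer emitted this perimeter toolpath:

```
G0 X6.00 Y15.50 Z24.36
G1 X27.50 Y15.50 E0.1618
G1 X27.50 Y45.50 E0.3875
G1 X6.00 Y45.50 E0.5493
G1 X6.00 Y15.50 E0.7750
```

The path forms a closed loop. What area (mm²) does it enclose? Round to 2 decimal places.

645.00 mm²

Apply the shoelace formula to the sequence of (X, Y) vertices; enclosed area = 645.00 mm².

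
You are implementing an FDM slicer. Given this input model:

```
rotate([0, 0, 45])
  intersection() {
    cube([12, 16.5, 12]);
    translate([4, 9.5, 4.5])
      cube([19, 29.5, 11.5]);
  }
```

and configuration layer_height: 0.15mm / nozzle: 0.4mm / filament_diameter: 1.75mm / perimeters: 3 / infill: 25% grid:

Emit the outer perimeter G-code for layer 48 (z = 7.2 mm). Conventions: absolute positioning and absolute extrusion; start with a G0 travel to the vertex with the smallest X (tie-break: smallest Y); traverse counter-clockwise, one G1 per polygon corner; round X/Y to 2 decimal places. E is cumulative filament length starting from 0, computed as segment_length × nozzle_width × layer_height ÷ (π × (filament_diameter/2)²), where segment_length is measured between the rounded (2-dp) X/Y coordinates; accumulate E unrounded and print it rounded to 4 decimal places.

At z = 7.2 mm: the 12×16.5 cube contributes its full rectangle; the 19×29.5 cube at (4, 9.5) contributes its full rectangle; Keeping only the common overlap: the 19×29.5 cube at (4, 9.5) partially overlaps the 12×16.5 cube; clipping to the common part keeps 56.00 mm² — 1 connected region; (rotated 45° about Z; rotation is an isometry so areas/perimeters/island counts are preserved). The outline is a single polygon with 4 vertices. Extrusion per mm of travel: 0.4 × 0.15 / (π × 0.875²) = 0.024945. Accumulating E over each segment gives final E = 0.7482.

G0 X-8.84 Y14.50 Z7.20
G1 X-3.89 Y9.55 E0.1746
G1 X1.77 Y15.20 E0.3741
G1 X-3.18 Y20.15 E0.5487
G1 X-8.84 Y14.50 E0.7482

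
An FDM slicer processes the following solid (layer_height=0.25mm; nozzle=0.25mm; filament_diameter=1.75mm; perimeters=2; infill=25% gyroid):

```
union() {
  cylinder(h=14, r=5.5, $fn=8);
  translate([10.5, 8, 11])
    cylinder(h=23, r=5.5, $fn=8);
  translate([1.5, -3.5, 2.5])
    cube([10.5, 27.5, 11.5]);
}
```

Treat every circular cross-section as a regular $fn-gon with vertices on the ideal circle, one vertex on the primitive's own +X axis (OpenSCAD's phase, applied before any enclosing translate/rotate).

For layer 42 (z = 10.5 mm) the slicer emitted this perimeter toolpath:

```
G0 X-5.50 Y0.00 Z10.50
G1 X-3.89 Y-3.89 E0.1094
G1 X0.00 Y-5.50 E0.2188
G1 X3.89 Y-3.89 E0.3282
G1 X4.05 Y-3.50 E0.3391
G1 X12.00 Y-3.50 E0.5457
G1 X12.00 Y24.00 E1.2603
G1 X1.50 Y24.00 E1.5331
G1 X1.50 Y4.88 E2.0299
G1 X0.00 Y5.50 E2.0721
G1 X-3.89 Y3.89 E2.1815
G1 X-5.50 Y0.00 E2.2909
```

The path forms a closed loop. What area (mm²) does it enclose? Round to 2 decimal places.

349.25 mm²

Apply the shoelace formula to the sequence of (X, Y) vertices; enclosed area = 349.25 mm².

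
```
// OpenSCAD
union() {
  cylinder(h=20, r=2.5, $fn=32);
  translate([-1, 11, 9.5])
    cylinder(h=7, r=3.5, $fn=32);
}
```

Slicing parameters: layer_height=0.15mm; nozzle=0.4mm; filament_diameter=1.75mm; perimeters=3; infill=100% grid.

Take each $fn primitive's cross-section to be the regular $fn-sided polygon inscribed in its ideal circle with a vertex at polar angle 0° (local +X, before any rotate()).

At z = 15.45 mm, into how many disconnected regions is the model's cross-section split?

At z = 15.45 mm: the r=2.5 cylinder contributes a regular 32-gon of circumradius 2.5; the r=3.5 cylinder at (-1, 11) contributes a regular 32-gon of circumradius 3.5; Combining (union): the 2 present regions are separate (no shared area or edge), so areas and boundary lengths simply add and each stays a separate island — 2 connected regions. The result has 2 disconnected regions.

2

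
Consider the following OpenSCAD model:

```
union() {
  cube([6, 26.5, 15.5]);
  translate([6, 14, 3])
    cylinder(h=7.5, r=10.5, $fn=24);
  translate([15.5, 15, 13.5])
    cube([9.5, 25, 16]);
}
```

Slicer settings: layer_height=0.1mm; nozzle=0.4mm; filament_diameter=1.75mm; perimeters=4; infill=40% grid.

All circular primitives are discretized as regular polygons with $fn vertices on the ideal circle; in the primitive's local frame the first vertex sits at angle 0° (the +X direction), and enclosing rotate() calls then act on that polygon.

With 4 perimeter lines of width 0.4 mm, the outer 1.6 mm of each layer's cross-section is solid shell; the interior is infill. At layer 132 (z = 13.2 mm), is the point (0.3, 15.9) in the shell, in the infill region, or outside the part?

shell

At z = 13.2 mm: the cube (footprint 6×26.5) is included at this height; the cylinder at (6, 14) is not intersected at this z (z outside [3, 10.5]); the cube at (15.5, 15) does not reach this height (z outside [13.5, 29.5]); Combining (union): only the 6×26.5 cube is present, so the union is just that shape — 1 connected region. Overall, the cross-section is a single solid region. The nearest boundary edge runs (0.00, 26.50)→(0.00, 0.00); distance from the point to it = 0.30 mm. The point is inside the cross-section, 0.30 mm from the nearest boundary — within the 1.6 mm shell band (4 × 0.4).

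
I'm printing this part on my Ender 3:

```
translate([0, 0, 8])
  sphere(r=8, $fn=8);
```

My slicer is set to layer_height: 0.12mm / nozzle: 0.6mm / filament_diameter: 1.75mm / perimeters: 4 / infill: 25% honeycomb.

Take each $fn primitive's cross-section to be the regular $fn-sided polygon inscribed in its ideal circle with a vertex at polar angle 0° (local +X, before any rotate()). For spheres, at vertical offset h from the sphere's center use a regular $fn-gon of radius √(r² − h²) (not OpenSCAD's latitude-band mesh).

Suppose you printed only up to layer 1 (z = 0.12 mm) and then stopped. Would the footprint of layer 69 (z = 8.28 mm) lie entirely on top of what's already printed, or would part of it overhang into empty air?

part overhangs

Compare the two slices. At z = 0.12: the r=8 sphere contributes a regular 8-gon of circumradius √(8²−7.88²) = 1.380 (area = (8/2)·1.380²·sin(360°/8) = 5.39 mm²). At z = 8.28: the sphere: section is a regular 8-gon, circumradius = √(r²−h²) = √(8²−0.28²) = 7.995 (area = (8/2)·7.995²·sin(360°/8) = 180.80 mm²). Checking containment: at z = 8.28 the cross-section extends beyond the z = 0.12 cross-section by about 175.41 mm².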